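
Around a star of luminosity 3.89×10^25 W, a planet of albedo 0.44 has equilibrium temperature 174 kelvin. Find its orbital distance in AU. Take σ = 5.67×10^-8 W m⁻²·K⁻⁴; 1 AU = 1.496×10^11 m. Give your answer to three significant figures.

0.610 AU

The flux needed for this T is 4σT⁴/(1−0.44) = 371.2 W m⁻².
From L = 4πd²S, d = √(3.89×10^25/(4π·371.2)) = 9.132×10^10 m = 0.6104 AU.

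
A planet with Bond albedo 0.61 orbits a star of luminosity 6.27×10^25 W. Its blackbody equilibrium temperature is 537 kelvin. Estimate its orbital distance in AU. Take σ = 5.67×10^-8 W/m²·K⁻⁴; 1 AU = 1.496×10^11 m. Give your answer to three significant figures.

0.0679 AU

The flux needed for this T is 4σT⁴/(1−0.61) = 48360 W/m².
From L = 4πd²S, d = √(6.27×10^25/(4π·48360)) = 1.016×10^10 m = 0.06790 AU.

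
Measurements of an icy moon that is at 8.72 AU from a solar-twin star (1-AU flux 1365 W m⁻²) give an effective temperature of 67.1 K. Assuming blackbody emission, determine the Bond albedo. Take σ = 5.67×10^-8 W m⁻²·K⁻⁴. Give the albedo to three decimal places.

0.744

Irradiance scales as 1/d², so S = 1365 W m⁻² × (1/8.72)² = 17.95 W m⁻².
Energy balance: S(1−α)/4 = σT⁴, so 1−α = 4σT⁴/S.
4σT⁴ = 4·5.67×10⁻⁸·(67.1)⁴ = 4.598 W m⁻².
Hence α = 1 − 4.598/17.95 = 0.7439.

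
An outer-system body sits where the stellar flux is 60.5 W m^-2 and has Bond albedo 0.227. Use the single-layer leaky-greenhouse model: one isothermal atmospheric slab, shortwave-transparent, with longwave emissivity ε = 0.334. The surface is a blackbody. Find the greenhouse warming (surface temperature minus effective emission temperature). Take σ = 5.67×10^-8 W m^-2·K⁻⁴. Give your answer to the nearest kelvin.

The planet radiates to space at T_e = [S(1−α)/(4σ)]^(1/4) = 119.8 K.
The surface balance (absorbed SW + ε·downward IR = σT_s⁴) with T_a⁴ = T_s⁴/2 reduces to T_s = T_e·[2/(2−ε)]^¼ = 125.4 K.
Greenhouse warming: T_s − T_e = 5.601 K.

6 K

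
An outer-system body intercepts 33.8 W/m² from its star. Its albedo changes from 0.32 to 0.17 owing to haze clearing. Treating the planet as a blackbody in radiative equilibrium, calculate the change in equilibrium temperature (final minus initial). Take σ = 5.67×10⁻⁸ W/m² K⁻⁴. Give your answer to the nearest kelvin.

Before: T₁ = [33.80·0.68/(4σ)]^(1/4) = 100.3 K.
With α = 0.17, T₂ = 105.5 K.
ΔT = T₂ − T₁ = 5.127 K.

5 K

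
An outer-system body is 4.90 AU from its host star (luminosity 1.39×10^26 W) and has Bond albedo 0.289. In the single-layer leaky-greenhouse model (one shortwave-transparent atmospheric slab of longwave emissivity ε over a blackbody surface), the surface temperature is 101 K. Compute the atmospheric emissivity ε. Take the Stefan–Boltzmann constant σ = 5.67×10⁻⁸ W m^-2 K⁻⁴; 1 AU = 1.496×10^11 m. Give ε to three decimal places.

Orbital distance: d = 4.90 AU = 7.330×10^11 m.
Flux at the orbit: S = L/(4πd²) = 1.39×10^26/(4π·(7.33×10^11)²) = 20.58 W m^-2.
TOA balance gives T_e = 89.63 K.
Since (2−ε)/2 = (T_e/T_s)⁴ = 0.6201, ε = 0.7597.

0.760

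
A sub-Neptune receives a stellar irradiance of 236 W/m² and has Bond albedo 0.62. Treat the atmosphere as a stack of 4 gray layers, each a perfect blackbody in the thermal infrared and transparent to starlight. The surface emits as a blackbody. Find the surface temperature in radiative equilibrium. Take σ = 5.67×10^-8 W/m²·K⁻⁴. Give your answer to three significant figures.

Top-of-atmosphere balance: σT_e⁴ = S(1−α)/4 = 22.42 W/m² → T_e = 141.0 K.
For an N-layer opaque stack, T_s⁴ = (N+1)T_e⁴, hence T_s = (5)^(1/4)×141.0 K = 210.9 K.

211 kelvin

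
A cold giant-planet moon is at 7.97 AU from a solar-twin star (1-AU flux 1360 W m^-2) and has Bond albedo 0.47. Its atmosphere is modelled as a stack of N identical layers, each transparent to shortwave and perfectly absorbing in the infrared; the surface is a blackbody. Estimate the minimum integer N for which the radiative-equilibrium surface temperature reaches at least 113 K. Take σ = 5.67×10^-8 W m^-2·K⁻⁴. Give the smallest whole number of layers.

3

Flux at the orbit: S = 1360/(7.97)² = 21.41 W m^-2.
OLR = S(1−α)/4 = 2.837 W m^-2; the top layer radiates at T_e = 84.10 K.
T_s = (N+1)^(1/4)·T_e ≥ 113 K requires N+1 ≥ (T_s/T_e)⁴ = (113/84.10)⁴ = 3.259.
Rounding up, N = 3.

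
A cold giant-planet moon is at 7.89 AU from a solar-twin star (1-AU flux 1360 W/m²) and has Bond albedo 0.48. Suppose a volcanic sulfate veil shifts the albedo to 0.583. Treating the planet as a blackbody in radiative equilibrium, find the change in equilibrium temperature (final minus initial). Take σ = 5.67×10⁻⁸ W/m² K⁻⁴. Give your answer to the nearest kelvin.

Flux at the orbit: S = 1360/(7.89)² = 21.85 W/m².
Initial: T₁ = [S(1−0.48)/(4σ)]^(1/4) = 84.13 K.
After:  T₂ = [21.85·0.417/(4σ)]^(1/4) = 79.61 K.
ΔT = T₂ − T₁ = -4.517 K.

-5 K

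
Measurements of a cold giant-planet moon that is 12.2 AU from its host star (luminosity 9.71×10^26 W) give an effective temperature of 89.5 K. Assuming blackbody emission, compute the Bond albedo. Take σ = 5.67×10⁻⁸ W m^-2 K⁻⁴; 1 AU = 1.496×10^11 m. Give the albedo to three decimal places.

d = 12.2 × 1.496×10^11 m = 1.825×10^12 m.
Flux at the orbit: S = L/(4πd²) = 9.71×10^26/(4π·(1.83×10^12)²) = 23.20 W m^-2.
Rearranging the radiative balance, α = 1 − 4σT⁴/S.
4σT⁴ = 4·5.67×10⁻⁸·(89.5)⁴ = 14.55 W m^-2.
Hence α = 1 − 14.55/23.20 = 0.3727.

0.373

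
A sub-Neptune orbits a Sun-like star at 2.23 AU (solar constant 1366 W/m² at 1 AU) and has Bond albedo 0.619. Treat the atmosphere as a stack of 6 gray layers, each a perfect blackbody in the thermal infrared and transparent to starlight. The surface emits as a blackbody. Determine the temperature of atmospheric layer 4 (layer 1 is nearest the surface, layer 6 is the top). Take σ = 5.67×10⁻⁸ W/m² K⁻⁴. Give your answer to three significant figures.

Flux at the orbit: S = 1366/(2.23)² = 274.7 W/m².
OLR = S(1−α)/4 = 26.16 W/m²; the top layer radiates at T_e = 146.6 K.
In the N-layer model, layer k (counted from the surface) has T_k = (N+1−k)^(1/4)·T_e.
T_4 = (3)^(1/4)·146.6 = 192.9 K.

193 K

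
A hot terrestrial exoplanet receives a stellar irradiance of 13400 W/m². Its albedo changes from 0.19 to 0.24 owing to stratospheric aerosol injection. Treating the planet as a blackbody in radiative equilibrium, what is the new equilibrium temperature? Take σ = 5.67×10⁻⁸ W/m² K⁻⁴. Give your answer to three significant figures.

With the new albedo, S(1−α₂)/4 = 2546 W/m², so T₂ = 460.3 K.

460 K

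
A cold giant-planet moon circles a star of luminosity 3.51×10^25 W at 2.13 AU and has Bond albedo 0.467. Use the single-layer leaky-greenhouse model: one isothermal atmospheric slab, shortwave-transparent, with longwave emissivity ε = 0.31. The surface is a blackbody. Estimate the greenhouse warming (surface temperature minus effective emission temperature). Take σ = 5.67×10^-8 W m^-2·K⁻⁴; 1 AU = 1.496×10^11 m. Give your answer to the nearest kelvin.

Orbital distance: d = 2.13 AU = 3.186×10^11 m.
Spreading L over a sphere of radius d: S = 3.51×10^25/(4π·3.19×10^11²) = 27.51 W m^-2.
The planet radiates to space at T_e = [S(1−α)/(4σ)]^(1/4) = 89.67 K.
For a single slab of emissivity ε, T_s⁴ = 2T_e⁴/(2−ε); thus T_s = 89.67·(1.183)^(1/4) = 93.52 K.
T_s − T_e = 93.52 − 89.67 = 3.856 K.

4 K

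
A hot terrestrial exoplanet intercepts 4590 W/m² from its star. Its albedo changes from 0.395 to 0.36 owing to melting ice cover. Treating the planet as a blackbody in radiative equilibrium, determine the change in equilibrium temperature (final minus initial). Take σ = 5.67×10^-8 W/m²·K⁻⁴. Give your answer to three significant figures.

4.71 kelvin

With α = 0.395, T₁ = 332.6 K.
After:  T₂ = [4590·0.64/(4σ)]^(1/4) = 337.4 K.
Change: 337.4 − 332.6 = 4.710 K.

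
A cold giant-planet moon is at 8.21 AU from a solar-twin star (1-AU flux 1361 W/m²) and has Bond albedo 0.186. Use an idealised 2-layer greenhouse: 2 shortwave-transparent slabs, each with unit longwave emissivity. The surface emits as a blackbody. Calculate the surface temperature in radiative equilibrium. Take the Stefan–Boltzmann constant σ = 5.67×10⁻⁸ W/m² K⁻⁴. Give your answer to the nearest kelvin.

Irradiance scales as 1/d², so S = 1361 W/m² × (1/8.21)² = 20.19 W/m².
Top-of-atmosphere balance: σT_e⁴ = S(1−α)/4 = 4.109 W/m² → T_e = 92.27 K.
For an N-layer opaque stack, T_s⁴ = (N+1)T_e⁴, hence T_s = (3)^(1/4)×92.27 K = 121.4 K.

121 K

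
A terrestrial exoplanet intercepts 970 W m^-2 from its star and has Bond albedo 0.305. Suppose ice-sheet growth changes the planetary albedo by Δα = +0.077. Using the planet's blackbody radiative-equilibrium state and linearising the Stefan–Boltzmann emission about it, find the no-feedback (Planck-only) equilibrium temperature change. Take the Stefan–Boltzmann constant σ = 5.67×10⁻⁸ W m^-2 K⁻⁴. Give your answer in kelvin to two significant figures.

The baseline emission temperature is T_e = 233.5 K.
The change in absorbed flux is Δ[S(1−α)/4] = −SΔα/4 = -18.67 W m^-2.
Linearising σT⁴ gives d(σT⁴)/dT = 4σT_e³ = 2.887 W m^-2 per K.
So ΔT₀ = -18.67/2.887 = -6.47 K.

-6.5 K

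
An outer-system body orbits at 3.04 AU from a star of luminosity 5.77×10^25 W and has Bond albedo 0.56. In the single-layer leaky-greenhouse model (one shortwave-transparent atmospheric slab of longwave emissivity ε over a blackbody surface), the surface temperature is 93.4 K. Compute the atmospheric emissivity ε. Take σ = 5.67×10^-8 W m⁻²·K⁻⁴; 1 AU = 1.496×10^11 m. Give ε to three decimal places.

0.868

d = 3.04 × 1.496×10^11 m = 4.548×10^11 m.
Spreading L over a sphere of radius d: S = 5.77×10^25/(4π·4.55×10^11²) = 22.20 W m⁻².
Effective temperature: T_e = [S(1−α)/(4σ)]^(1/4) = 81.01 K.
Inverting T_s⁴ = 2T_e⁴/(2−ε): (T_e/T_s)⁴ = 0.5659, so ε = 2(1 − 0.5659) = 0.8681.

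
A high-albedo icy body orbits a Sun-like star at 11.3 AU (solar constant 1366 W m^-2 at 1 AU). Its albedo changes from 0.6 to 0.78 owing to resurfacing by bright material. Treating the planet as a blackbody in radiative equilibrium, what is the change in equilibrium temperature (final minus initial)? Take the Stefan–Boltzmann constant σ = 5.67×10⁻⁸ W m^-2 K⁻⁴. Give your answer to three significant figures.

Flux at the orbit: S = 1366/(11.3)² = 10.70 W m^-2.
With α = 0.6, T₁ = 65.91 K.
With α = 0.78, T₂ = 56.76 K.
Change: 56.76 − 65.91 = -9.150 K.

-9.15 K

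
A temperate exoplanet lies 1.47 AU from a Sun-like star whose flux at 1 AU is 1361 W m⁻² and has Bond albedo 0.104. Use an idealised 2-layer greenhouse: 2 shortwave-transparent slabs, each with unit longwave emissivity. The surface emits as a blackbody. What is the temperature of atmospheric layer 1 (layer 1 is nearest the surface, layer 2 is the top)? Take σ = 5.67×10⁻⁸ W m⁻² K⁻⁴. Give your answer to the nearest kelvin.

266 K

By the inverse-square law, S = 1361/1.47² = 629.8 W m⁻².
OLR = S(1−α)/4 = 141.1 W m⁻²; the top layer radiates at T_e = 223.3 K.
In the N-layer model, layer k (counted from the surface) has T_k = (N+1−k)^(1/4)·T_e.
T_1 = (2)^(1/4)·223.3 = 265.6 K.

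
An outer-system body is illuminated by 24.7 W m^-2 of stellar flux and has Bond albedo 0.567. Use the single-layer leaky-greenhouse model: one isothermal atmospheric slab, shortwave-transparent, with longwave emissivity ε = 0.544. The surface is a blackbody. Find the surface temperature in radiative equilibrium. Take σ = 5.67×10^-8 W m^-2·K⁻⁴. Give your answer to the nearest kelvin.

The planet radiates to space at T_e = [S(1−α)/(4σ)]^(1/4) = 82.87 K.
For a single slab of emissivity ε, T_s⁴ = 2T_e⁴/(2−ε); thus T_s = 82.87·(1.374)^(1/4) = 89.71 K.

90 kelvin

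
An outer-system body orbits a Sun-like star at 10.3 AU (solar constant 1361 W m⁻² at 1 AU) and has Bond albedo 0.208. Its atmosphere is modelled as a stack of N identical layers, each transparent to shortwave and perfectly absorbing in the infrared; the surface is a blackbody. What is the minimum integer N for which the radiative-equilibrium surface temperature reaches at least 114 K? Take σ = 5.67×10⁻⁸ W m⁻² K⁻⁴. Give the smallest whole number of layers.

3

By the inverse-square law, S = 1361/10.3² = 12.83 W m⁻².
OLR = S(1−α)/4 = 2.540 W m⁻²; the top layer radiates at T_e = 81.81 K.
Since T_s⁴ = (N+1)T_e⁴, we need N ≥ (T_s/T_e)⁴ − 1 = 2.770.
The minimum whole number is N = 3.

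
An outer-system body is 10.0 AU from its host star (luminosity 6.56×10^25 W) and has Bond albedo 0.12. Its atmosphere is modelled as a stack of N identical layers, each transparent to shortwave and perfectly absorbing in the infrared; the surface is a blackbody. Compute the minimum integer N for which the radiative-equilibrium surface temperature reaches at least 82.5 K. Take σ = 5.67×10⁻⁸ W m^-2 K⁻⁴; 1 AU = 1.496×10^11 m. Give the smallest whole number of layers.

5

Orbital distance: d = 10.0 AU = 1.496×10^12 m.
Spreading L over a sphere of radius d: S = 6.56×10^25/(4π·1.50×10^12²) = 2.333 W m^-2.
OLR = S(1−α)/4 = 0.5132 W m^-2; the top layer radiates at T_e = 54.85 K.
Need (N+1)T_e⁴ ≥ T_s⁴, i.e. N+1 ≥ (82.5/54.85)⁴ = 5.119.
The minimum whole number is N = 5.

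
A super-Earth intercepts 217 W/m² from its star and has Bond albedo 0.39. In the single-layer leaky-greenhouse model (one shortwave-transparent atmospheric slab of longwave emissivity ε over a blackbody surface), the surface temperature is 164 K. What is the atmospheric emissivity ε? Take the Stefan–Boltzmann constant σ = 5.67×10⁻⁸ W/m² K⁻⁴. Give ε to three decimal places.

0.386

TOA balance gives T_e = 155.4 K.
Inverting T_s⁴ = 2T_e⁴/(2−ε): (T_e/T_s)⁴ = 0.8068, so ε = 2(1 − 0.8068) = 0.3864.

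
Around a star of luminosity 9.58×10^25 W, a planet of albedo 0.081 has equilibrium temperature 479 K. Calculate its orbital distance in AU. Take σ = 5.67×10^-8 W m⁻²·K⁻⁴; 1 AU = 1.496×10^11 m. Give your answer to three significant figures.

0.162 AU

Energy balance gives S = 4σT⁴/(1−α) = 12990 W m⁻².
Then d = [L/(4πS)]^(1/2) = 2.422×10^10 m, i.e. 0.1619 AU.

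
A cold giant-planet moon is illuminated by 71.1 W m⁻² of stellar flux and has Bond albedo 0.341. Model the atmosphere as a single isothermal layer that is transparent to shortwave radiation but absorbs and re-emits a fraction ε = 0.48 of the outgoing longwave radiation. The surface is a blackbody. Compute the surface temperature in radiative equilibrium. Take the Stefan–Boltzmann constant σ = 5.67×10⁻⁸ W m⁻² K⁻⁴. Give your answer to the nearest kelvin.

128 kelvin

Effective emission temperature (TOA balance): σT_e⁴ = S(1−α)/4 = 11.71 W m⁻² → T_e = 119.9 K.
For a single slab of emissivity ε, T_s⁴ = 2T_e⁴/(2−ε); thus T_s = 119.9·(1.316)^(1/4) = 128.4 K.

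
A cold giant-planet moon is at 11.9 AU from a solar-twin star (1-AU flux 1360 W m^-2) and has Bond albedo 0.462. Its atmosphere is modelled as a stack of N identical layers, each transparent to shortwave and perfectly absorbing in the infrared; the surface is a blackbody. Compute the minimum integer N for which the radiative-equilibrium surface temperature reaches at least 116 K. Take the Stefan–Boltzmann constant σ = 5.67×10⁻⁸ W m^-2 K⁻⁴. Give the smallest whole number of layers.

7

Flux at the orbit: S = 1360/(11.9)² = 9.604 W m^-2.
Top-of-atmosphere balance: σT_e⁴ = S(1−α)/4 = 1.292 W m^-2 → T_e = 69.09 K.
Since T_s⁴ = (N+1)T_e⁴, we need N ≥ (T_s/T_e)⁴ − 1 = 6.948.
The minimum whole number is N = 7.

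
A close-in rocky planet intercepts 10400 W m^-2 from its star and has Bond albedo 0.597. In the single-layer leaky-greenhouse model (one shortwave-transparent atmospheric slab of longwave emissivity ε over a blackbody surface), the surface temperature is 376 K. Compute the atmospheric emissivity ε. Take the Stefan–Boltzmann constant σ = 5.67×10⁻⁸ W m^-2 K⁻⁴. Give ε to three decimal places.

0.151

First, T_e = [10400·(1−0.597)/(4σ)]^(1/4) = 368.7 K.
T_s⁴ = T_e⁴·2/(2−ε) → ε = 2 − 2(T_e/T_s)⁴ = 2 − 2·(368.7/376)⁴ = 0.1508.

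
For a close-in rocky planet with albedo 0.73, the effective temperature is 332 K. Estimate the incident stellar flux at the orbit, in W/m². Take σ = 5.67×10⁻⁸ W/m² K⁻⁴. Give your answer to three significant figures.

10200 W/m²

Invert the energy balance for S: S = 4σT⁴/(1−α).
σT⁴ = 5.67×10⁻⁸·(332)⁴ = 688.9 W/m².
S = 4·688.9/0.27 = 10210 W/m².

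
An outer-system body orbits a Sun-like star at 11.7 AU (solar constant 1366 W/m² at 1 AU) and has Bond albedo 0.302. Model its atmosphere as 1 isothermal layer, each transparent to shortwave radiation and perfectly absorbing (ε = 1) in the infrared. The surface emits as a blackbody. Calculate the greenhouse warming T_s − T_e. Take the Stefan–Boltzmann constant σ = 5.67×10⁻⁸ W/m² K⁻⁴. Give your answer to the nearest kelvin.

14 K

Irradiance scales as 1/d², so S = 1366 W/m² × (1/11.7)² = 9.979 W/m².
The effective emission temperature is T_e = [S(1−α)/(4σ)]^¼ = 74.44 K.
Surface: T_s = (2)^¼·T_e = 88.53 K.
So the greenhouse effect raises the surface by 88.53 − 74.44 = 14.09 K.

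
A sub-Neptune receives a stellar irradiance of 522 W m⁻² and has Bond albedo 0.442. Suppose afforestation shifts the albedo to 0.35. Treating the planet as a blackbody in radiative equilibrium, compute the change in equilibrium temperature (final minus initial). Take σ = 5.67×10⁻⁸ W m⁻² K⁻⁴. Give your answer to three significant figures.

With α = 0.442, T₁ = 189.3 K.
After:  T₂ = [522.0·0.65/(4σ)]^(1/4) = 196.7 K.
Change: 196.7 − 189.3 = 7.362 K.

7.36 K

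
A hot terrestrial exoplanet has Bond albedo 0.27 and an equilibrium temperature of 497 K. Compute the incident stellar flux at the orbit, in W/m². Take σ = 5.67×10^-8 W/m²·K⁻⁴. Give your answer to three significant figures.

19000 W/m²

From S(1−α)/4 = σT⁴: S = 4σT⁴/(1−α).
The emitted flux is σT⁴ = 3459 W/m².
S = 4·3459/0.73 = 18960 W/m².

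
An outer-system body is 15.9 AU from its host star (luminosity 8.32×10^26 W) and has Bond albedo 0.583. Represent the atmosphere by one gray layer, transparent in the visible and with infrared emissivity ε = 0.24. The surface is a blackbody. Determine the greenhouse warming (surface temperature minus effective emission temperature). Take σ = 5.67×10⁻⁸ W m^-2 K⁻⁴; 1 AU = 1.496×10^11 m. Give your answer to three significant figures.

2.21 K

Orbital distance: d = 15.9 AU = 2.379×10^12 m.
S = L/(4πd²) = 11.70 W m^-2.
Effective emission temperature (TOA balance): σT_e⁴ = S(1−α)/4 = 1.220 W m^-2 → T_e = 68.11 K.
For a single slab of emissivity ε, T_s⁴ = 2T_e⁴/(2−ε); thus T_s = 68.11·(1.136)^(1/4) = 70.32 K.
The atmosphere warms the surface by 2.212 K.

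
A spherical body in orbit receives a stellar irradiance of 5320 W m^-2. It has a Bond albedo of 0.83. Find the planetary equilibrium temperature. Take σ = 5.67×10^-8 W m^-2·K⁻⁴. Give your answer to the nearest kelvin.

251 kelvin

The planet absorbs (1−α)S over its disc πR² and re-emits over 4πR², so the mean absorbed flux is (1−0.83)·5320/4 = 226.1 W m^-2.
In equilibrium σT⁴ equals this, so T = 251.3 K.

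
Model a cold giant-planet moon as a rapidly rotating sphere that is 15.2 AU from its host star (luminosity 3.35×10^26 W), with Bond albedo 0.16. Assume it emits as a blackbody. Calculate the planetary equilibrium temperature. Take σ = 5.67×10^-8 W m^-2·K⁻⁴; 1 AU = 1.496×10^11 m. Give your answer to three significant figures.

d = 15.2 × 1.496×10^11 m = 2.274×10^12 m.
Flux at the orbit: S = L/(4πd²) = 3.35×10^26/(4π·(2.27×10^12)²) = 5.156 W m^-2.
Absorbed flux (global mean): S(1−α)/4 = 5.156·0.84/4 = 1.083 W m^-2.
Set σT⁴ = 1.083 → T = (1.083/σ)^(1/4) = 66.10 K.

66.1 K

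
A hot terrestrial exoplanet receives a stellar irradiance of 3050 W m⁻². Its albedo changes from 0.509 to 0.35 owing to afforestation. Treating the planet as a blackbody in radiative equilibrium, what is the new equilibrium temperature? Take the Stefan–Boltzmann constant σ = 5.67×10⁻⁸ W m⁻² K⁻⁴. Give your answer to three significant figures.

306 kelvin

With the new albedo, S(1−α₂)/4 = 495.6 W m⁻², so T₂ = 305.8 K.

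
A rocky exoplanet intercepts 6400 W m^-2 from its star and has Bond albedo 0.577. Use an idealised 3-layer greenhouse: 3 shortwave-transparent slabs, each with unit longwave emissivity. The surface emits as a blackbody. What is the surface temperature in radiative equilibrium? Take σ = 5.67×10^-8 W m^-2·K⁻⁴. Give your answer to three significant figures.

The effective emission temperature is T_e = [S(1−α)/(4σ)]^¼ = 330.5 K.
With N = 3 opaque layers, T_s = (N+1)^(1/4)·T_e = 4^(1/4)·330.5 = 467.4 K.

467 K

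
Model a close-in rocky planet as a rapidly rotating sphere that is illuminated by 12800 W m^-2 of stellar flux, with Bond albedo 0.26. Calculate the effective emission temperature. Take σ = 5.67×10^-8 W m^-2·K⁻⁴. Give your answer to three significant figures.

452 K

Absorbed flux (global mean): S(1−α)/4 = 12800·0.74/4 = 2368 W m^-2.
Set σT⁴ = 2368 → T = (2368/σ)^(1/4) = 452.1 K.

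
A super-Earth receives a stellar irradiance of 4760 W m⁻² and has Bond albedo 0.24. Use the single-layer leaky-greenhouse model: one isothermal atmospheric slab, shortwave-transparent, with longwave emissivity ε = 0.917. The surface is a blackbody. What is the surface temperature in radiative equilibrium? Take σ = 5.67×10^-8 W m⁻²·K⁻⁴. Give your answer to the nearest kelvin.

At the top of the atmosphere, σT_e⁴ = S(1−α)/4 = 904.4 W m⁻², giving T_e = 355.4 K.
The surface balance (absorbed SW + ε·downward IR = σT_s⁴) with T_a⁴ = T_s⁴/2 reduces to T_s = T_e·[2/(2−ε)]^¼ = 414.3 K.

414 K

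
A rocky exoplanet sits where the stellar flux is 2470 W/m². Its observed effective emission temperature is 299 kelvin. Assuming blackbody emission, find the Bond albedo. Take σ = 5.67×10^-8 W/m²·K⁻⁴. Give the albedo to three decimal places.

0.266

From σT⁴ = S(1−α)/4 we invert for α: 1−α = 4σT⁴/S.
4σT⁴ = 4·5.67×10⁻⁸·(299)⁴ = 1813 W/m².
Hence α = 1 − 1813/2470 = 0.2661.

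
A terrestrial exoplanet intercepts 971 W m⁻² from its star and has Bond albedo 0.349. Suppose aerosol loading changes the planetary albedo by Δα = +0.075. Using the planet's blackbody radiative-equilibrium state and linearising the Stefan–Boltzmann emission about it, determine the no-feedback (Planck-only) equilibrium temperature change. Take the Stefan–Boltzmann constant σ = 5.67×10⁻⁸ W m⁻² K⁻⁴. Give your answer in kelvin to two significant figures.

Unperturbed T_e = [971.0·(1−0.349)/(4σ)]^¼ = 229.8 K.
TOA radiative forcing: ΔF = −S·Δα/4 = −971.0·(+0.075)/4 = -18.21 W m⁻².
Linearising σT⁴ gives d(σT⁴)/dT = 4σT_e³ = 2.751 W m⁻² per K.
Hence the no-feedback warming is ΔF/(4σT_e³) = -6.62 K.

-6.6 kelvin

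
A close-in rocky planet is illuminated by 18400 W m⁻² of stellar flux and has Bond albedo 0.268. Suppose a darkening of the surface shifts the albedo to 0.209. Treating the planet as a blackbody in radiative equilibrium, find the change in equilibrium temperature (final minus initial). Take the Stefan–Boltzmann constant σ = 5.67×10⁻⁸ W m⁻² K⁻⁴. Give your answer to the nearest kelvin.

10 K

Before: T₁ = [18400·0.732/(4σ)]^(1/4) = 493.7 K.
With α = 0.209, T₂ = 503.3 K.
Change: 503.3 − 493.7 = 9.660 K.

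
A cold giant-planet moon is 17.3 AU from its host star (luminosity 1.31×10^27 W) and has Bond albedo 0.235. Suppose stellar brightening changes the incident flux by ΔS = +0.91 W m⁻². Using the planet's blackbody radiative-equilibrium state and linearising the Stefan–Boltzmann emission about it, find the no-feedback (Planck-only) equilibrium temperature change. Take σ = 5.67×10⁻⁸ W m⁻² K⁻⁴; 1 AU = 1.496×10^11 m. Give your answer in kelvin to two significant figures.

d = 17.3 × 1.496×10^11 m = 2.588×10^12 m.
Flux at the orbit: S = L/(4πd²) = 1.31×10^27/(4π·(2.59×10^12)²) = 15.56 W m⁻².
The baseline emission temperature is T_e = 85.12 K.
TOA radiative forcing: ΔF = (1−α)ΔS/4 = 0.765·(+0.91)/4 = 0.1740 W m⁻².
Planck response: λ_P = 4σT_e³ = 4·5.67×10⁻⁸·(85.12)³ = 0.1399 W m⁻²/K.
Hence the no-feedback warming is ΔF/(4σT_e³) = 1.24 K.

1.2 K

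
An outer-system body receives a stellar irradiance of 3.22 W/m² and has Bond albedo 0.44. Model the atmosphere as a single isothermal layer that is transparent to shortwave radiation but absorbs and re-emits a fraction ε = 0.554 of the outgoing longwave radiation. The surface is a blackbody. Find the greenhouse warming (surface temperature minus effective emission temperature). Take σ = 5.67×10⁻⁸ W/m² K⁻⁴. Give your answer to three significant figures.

4.49 K

The planet radiates to space at T_e = [S(1−α)/(4σ)]^(1/4) = 53.10 K.
For a single slab of emissivity ε, T_s⁴ = 2T_e⁴/(2−ε); thus T_s = 53.10·(1.383)^(1/4) = 57.59 K.
Greenhouse warming: T_s − T_e = 4.485 K.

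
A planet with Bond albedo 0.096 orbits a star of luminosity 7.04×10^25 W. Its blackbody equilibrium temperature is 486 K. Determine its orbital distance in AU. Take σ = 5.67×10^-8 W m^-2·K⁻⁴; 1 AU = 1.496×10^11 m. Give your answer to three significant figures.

Energy balance gives S = 4σT⁴/(1−α) = 14000 W m^-2.
S = L/(4πd²) → d = √(L/4πS) = √(7.04×10^25/(4π·14000)) = 2.001×10^10 m = 0.1337 AU.

0.134 AU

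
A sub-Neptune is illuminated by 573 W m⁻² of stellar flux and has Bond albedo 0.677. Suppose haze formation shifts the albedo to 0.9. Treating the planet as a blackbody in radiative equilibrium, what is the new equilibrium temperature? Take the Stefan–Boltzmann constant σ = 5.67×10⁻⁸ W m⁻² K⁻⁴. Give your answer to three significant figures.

126 K

With the new albedo, S(1−α₂)/4 = 14.32 W m⁻², so T₂ = 126.1 K.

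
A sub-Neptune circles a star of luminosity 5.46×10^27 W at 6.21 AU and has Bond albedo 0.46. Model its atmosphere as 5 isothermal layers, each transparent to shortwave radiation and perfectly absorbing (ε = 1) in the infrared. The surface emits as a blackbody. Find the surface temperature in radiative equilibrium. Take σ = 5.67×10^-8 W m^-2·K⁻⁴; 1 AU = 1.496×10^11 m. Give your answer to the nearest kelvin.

d = 6.21 × 1.496×10^11 m = 9.290×10^11 m.
Flux at the orbit: S = L/(4πd²) = 5.46×10^27/(4π·(9.29×10^11)²) = 503.4 W m^-2.
The effective emission temperature is T_e = [S(1−α)/(4σ)]^¼ = 186.1 K.
For an N-layer opaque stack, T_s⁴ = (N+1)T_e⁴, hence T_s = (6)^(1/4)×186.1 K = 291.2 K.

291 K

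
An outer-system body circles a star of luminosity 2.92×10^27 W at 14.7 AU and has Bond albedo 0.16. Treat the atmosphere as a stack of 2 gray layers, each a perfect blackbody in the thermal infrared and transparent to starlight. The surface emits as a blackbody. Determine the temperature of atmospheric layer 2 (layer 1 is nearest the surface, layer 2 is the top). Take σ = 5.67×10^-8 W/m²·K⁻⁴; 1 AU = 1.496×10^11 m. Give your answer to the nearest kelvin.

Orbital distance: d = 14.7 AU = 2.199×10^12 m.
Spreading L over a sphere of radius d: S = 2.92×10^27/(4π·2.20×10^12²) = 48.05 W/m².
OLR = S(1−α)/4 = 10.09 W/m²; the top layer radiates at T_e = 115.5 K.
Each opaque layer satisfies 2T_j⁴ = T_{j−1}⁴ + T_{j+1}⁴, giving T_k⁴ = (N+1−k)T_e⁴.
With k = 2: T_2 = (2+1−2)^¼·115.5 K = 115.5 K.

115 K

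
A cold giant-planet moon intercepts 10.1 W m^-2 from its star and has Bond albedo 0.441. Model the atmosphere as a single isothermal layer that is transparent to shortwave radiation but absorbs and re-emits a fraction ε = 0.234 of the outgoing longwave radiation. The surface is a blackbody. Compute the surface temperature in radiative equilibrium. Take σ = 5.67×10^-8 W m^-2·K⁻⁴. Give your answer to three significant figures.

72.9 K

The planet radiates to space at T_e = [S(1−α)/(4σ)]^(1/4) = 70.64 K.
For a single slab of emissivity ε, T_s⁴ = 2T_e⁴/(2−ε); thus T_s = 70.64·(1.133)^(1/4) = 72.87 K.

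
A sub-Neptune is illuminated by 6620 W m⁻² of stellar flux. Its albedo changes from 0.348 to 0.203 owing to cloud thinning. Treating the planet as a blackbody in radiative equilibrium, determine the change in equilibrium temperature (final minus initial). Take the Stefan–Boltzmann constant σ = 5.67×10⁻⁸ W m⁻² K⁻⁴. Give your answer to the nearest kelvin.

19 K

Before: T₁ = [6620·0.652/(4σ)]^(1/4) = 371.4 K.
With α = 0.203, T₂ = 390.5 K.
ΔT = T₂ − T₁ = 19.12 K.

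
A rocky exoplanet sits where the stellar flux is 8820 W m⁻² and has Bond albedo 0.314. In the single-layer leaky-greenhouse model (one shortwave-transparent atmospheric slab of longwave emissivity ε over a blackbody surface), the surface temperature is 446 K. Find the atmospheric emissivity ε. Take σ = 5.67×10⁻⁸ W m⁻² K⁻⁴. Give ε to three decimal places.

Effective temperature: T_e = [S(1−α)/(4σ)]^(1/4) = 404.1 K.
Since (2−ε)/2 = (T_e/T_s)⁴ = 0.6742, ε = 0.6515.

0.652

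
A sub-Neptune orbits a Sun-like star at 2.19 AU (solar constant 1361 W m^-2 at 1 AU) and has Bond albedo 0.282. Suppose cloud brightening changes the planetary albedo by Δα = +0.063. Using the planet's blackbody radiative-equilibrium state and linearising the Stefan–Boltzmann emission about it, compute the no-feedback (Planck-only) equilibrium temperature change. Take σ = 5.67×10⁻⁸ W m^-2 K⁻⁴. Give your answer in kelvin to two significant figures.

Flux at the orbit: S = 1361/(2.19)² = 283.8 W m^-2.
The baseline emission temperature is T_e = 173.1 K.
The change in absorbed flux is Δ[S(1−α)/4] = −SΔα/4 = -4.469 W m^-2.
Planck response: λ_P = 4σT_e³ = 4·5.67×10⁻⁸·(173.1)³ = 1.177 W m^-2/K.
So ΔT₀ = -4.469/1.177 = -3.80 K.

-3.8 kelvin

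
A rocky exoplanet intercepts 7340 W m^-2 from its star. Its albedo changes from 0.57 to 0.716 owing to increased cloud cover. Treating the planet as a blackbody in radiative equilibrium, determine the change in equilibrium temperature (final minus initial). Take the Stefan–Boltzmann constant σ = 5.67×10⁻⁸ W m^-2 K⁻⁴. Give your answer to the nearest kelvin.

Before: T₁ = [7340·0.43/(4σ)]^(1/4) = 343.5 K.
After:  T₂ = [7340·0.284/(4σ)]^(1/4) = 309.6 K.
ΔT = T₂ − T₁ = -33.83 K.

-34 K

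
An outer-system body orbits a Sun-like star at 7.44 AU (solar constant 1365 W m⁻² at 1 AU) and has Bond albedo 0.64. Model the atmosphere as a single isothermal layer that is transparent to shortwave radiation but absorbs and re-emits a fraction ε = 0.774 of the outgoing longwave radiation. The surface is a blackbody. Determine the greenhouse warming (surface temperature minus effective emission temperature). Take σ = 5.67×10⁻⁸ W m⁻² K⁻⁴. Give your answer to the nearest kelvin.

10 kelvin

By the inverse-square law, S = 1365/7.44² = 24.66 W m⁻².
At the top of the atmosphere, σT_e⁴ = S(1−α)/4 = 2.219 W m⁻², giving T_e = 79.10 K.
Surface balance with a leaky layer gives σT_s⁴ = σT_e⁴·2/(2−ε), so T_s = T_e·[2/(2−0.774)]^(1/4) = 89.39 K.
Greenhouse warming: T_s − T_e = 10.29 K.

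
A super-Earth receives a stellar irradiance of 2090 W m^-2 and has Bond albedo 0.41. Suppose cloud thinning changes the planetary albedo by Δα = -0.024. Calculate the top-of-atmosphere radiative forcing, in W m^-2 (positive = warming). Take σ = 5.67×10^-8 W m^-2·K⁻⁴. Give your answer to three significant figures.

The change in absorbed flux is Δ[S(1−α)/4] = −SΔα/4 = 12.54 W m^-2.

12.5 W m^-2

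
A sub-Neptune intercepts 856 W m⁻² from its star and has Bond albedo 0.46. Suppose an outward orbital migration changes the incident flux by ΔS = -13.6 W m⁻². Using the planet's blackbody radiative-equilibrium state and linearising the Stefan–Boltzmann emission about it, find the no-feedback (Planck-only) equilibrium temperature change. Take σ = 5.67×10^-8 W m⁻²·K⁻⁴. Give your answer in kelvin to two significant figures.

-0.84 K

The baseline emission temperature is T_e = 212.5 K.
TOA radiative forcing: ΔF = (1−α)ΔS/4 = 0.54·(-13.6)/4 = -1.836 W m⁻².
Linearising σT⁴ gives d(σT⁴)/dT = 4σT_e³ = 2.176 W m⁻² per K.
ΔT₀ = ΔF/λ_P = -1.836/2.176 = -0.844 K.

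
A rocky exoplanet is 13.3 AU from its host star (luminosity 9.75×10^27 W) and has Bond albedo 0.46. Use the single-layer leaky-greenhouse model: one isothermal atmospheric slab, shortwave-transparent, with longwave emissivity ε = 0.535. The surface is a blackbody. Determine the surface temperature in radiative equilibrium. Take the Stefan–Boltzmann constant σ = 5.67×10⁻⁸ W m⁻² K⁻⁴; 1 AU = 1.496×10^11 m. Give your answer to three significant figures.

Orbital distance: d = 13.3 AU = 1.990×10^12 m.
Flux at the orbit: S = L/(4πd²) = 9.75×10^27/(4π·(1.99×10^12)²) = 196.0 W m⁻².
The planet radiates to space at T_e = [S(1−α)/(4σ)]^(1/4) = 147.0 K.
For a single slab of emissivity ε, T_s⁴ = 2T_e⁴/(2−ε); thus T_s = 147.0·(1.365)^(1/4) = 158.9 K.

159 K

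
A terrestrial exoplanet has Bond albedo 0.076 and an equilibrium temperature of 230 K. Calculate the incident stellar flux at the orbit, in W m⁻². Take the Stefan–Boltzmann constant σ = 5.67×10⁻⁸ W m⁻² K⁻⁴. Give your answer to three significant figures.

687 W m⁻²

Invert the energy balance for S: S = 4σT⁴/(1−α).
σT⁴ = 5.67×10⁻⁸·(230)⁴ = 158.7 W m⁻².
So S = 4×158.7/(1−0.076) = 686.9 W m⁻².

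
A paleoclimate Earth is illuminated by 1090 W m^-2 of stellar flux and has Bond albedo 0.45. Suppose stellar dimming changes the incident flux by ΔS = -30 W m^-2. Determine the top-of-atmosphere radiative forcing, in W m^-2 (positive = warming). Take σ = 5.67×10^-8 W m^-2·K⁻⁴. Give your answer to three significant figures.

ΔF = Δ[S(1−α)]/4 = (1−0.45)·-30/4 = -4.125 W m^-2.

-4.12 W m^-2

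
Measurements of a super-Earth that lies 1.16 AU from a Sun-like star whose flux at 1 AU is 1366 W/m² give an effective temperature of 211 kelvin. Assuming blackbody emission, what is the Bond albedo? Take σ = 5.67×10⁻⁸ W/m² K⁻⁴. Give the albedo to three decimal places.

By the inverse-square law, S = 1366/1.16² = 1015 W/m².
Energy balance: S(1−α)/4 = σT⁴, so 1−α = 4σT⁴/S.
σT⁴ = 112.4 W/m², so 4σT⁴ = 449.5 W/m².
1−α = 449.5/1015 = 0.4428, so α = 0.5572.

0.557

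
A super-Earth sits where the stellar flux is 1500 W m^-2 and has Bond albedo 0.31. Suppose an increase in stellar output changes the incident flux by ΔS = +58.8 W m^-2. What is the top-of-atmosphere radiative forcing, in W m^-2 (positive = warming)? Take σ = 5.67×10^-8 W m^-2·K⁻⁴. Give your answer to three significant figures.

Only a fraction (1−α) is absorbed and it's spread over 4πR², so ΔF = (1−α)ΔS/4 = 10.14 W m^-2.

10.1 W m^-2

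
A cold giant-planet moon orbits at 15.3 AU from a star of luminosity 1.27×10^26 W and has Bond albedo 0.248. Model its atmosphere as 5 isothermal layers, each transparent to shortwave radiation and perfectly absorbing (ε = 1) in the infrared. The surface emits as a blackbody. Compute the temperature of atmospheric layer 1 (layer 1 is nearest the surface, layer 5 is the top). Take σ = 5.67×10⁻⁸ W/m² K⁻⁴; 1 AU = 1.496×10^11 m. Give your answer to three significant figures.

Orbital distance: d = 15.3 AU = 2.289×10^12 m.
Spreading L over a sphere of radius d: S = 1.27×10^26/(4π·2.29×10^12²) = 1.929 W/m².
Top-of-atmosphere balance: σT_e⁴ = S(1−α)/4 = 0.3627 W/m² → T_e = 50.29 K.
The net upward flux σT_e⁴ is constant between every pair of levels, so T_k⁴ = (N+1−k)T_e⁴.
T_1 = (5)^(1/4)·50.29 = 75.20 K.

75.2 K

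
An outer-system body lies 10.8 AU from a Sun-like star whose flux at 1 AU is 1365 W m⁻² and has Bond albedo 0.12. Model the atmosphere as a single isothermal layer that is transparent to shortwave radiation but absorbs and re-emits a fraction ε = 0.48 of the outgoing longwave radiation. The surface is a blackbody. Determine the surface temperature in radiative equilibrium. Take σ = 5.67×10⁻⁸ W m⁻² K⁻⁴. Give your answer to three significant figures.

By the inverse-square law, S = 1365/10.8² = 11.70 W m⁻².
Effective emission temperature (TOA balance): σT_e⁴ = S(1−α)/4 = 2.575 W m⁻² → T_e = 82.09 K.
For a single slab of emissivity ε, T_s⁴ = 2T_e⁴/(2−ε); thus T_s = 82.09·(1.316)^(1/4) = 87.92 K.

87.9 K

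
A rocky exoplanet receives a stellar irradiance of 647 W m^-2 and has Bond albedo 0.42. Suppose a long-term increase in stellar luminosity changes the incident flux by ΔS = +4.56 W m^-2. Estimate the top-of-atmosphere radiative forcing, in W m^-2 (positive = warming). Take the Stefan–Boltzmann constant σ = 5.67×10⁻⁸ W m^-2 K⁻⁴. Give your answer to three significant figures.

0.661 W m^-2

Only a fraction (1−α) is absorbed and it's spread over 4πR², so ΔF = (1−α)ΔS/4 = 0.6612 W m^-2.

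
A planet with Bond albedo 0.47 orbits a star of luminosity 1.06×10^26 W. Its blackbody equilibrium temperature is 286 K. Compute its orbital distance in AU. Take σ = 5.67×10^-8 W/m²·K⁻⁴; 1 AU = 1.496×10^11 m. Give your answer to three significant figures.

Energy balance gives S = 4σT⁴/(1−α) = 2863 W/m².
Then d = [L/(4πS)]^(1/2) = 5.428×10^10 m, i.e. 0.3628 AU.

0.363 AU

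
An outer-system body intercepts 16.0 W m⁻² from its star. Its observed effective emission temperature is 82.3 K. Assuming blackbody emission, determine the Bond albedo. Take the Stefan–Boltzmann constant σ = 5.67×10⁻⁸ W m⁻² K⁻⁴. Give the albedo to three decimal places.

0.350

Rearranging the radiative balance, α = 1 − 4σT⁴/S.
σT⁴ = 2.601 W m⁻², so 4σT⁴ = 10.41 W m⁻².
Hence α = 1 − 10.41/16.00 = 0.3497.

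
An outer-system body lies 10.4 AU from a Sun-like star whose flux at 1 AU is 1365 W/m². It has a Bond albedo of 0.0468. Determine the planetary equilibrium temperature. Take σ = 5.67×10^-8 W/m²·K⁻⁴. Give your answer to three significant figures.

Flux at the orbit: S = 1365/(10.4)² = 12.62 W/m².
Averaging over the sphere, the absorbed flux is S(1−α)/4 = 3.007 W/m².
In equilibrium σT⁴ equals this, so T = 85.34 K.

85.3 K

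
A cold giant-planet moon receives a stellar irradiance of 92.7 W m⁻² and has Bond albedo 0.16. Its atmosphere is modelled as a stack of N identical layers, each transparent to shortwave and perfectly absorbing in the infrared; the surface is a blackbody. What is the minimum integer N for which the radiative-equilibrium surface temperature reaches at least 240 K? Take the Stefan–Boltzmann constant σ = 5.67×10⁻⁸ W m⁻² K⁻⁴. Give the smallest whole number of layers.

Top-of-atmosphere balance: σT_e⁴ = S(1−α)/4 = 19.47 W m⁻² → T_e = 136.1 K.
Need (N+1)T_e⁴ ≥ T_s⁴, i.e. N+1 ≥ (240/136.1)⁴ = 9.663.
The minimum whole number is N = 9.

9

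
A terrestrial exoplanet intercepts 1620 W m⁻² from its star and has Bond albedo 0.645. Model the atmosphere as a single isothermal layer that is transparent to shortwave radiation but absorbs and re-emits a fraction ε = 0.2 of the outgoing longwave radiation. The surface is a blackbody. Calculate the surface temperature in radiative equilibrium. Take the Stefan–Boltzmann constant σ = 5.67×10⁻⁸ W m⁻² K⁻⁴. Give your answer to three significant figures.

At the top of the atmosphere, σT_e⁴ = S(1−α)/4 = 143.8 W m⁻², giving T_e = 224.4 K.
The surface balance (absorbed SW + ε·downward IR = σT_s⁴) with T_a⁴ = T_s⁴/2 reduces to T_s = T_e·[2/(2−ε)]^¼ = 230.4 K.

230 K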